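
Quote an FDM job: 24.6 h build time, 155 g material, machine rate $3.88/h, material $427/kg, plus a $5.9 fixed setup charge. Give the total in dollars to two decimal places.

$167.53

Time charge: 3.88 × 24.6 → $95.448.
Material cost = 427 × 155/1000, so $66.185.
Total = 95.448 + 66.185 + 5.9 = 167.533 ≈ $167.53.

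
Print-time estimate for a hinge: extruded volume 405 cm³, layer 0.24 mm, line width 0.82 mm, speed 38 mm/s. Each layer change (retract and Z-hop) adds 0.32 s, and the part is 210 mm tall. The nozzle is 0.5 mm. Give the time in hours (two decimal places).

15.12 hours

Bead cross-section: 0.24 × 0.82 → 0.1968 mm².
Toolpath length = 405 cm³ / 0.1968 mm² = 405000 / 0.1968 = 2057926.8 mm.
Extrusion time: 2057926.8 / 38 → 54156 s.
Layers = ⌈210/0.24⌉ = 875.
Layer-change overhead = 875 × 0.32 = 280 s.
Total = 54156 + 280 = 54436 s = 15.12 hours.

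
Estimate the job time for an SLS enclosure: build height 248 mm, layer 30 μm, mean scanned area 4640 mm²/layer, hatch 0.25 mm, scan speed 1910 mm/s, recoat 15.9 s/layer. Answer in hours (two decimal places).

Layer count = ceil(248 / 0.03) = 8267.
Scan path per layer = 4640 / 0.25 = 18560 mm.
Scan time per layer: 18560 / 1910 → 9.7173 s.
Per-layer time = 9.7173 + 15.9, so 25.6173 s.
Build time = 8267 × 25.6173 = 211778.2191 s = 58.83 hours.

58.83 hours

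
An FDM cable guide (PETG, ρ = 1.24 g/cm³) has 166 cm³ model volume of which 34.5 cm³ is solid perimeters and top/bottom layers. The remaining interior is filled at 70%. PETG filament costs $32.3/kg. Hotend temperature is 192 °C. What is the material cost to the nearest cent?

$5.07

Infill region = 166 − 34.5, so 131.5 cm³.
Infill deposited: 0.70 × 131.5 → 92.05 cm³.
Total extruded = 34.5 + 92.05, so 126.55 cm³.
Mass: 126.55 × 1.24 → 156.922 g.
At $32.3/kg: 156.922/1000 × 32.3 = $5.07.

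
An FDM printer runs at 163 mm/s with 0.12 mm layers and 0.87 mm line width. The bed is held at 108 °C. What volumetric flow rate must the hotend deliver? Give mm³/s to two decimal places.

17.02

Extrusion cross-section: 0.12 × 0.87 → 0.1044 mm².
Volumetric flow = 163 × 0.1044 = 17.02 mm³/s.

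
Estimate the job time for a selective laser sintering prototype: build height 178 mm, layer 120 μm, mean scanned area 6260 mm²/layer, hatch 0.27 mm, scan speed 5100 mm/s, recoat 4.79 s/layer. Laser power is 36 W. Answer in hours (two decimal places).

3.85 hours

Layers = ⌈178/0.12⌉ = 1484.
Hatch length per layer = 6260 / 0.27 = 23185.2 mm.
Laser time per layer = 23185.2 / 5100, so 4.5461 s.
Time per layer = 4.5461 + 4.79 = 9.3361 s.
Total: 1484 × 9.3361 s = 13854.7724 s → 3.85 hours.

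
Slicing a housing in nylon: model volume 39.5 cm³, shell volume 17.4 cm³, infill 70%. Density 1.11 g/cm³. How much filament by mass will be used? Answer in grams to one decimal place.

36.5 g

Interior volume = 39.5 − 17.4 = 22.1 cm³.
Infill volume: 0.70 × 22.1 → 15.47 cm³.
Total printed volume = 17.4 + 15.47 = 32.87 cm³.
Mass = 32.87 × 1.11 = 36.4857 g.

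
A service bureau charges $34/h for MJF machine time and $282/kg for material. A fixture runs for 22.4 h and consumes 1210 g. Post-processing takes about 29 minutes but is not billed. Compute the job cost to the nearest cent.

$1102.82

Time charge = 34 × 22.4, so $761.60.
Material charge = 282 × 1210/1000, so $341.22.
Total = 761.60 + 341.22 = $1102.82.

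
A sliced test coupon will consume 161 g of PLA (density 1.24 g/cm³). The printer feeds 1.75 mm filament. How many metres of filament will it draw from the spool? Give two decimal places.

53.98 m

Extruded volume: 161/1.24 = 129.8387 cm³ (129838.7 mm³).
A = π r² = π × 0.875² = 2.4053 mm².
L = V/A = 129838.7/2.4053 = 53980.25 mm → 53.98 m.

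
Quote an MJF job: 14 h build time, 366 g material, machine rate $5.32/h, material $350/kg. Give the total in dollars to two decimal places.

$202.58

Machine-time cost = 5.32 × 14, so $74.48.
Feedstock cost: 350 × 366/1000 → $128.10.
Job cost: 74.48 + 128.10 = $202.58.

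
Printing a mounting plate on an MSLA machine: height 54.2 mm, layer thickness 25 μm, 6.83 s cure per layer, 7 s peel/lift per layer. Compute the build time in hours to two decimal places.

8.33 hours

Number of layers: 54.2 / 0.025 → 2168 (rounded up).
Each layer takes = 6.83 + 7 = 13.83 s.
Build time: 2168 × 13.83 s = 29983.44 s, i.e. 8.33 hours.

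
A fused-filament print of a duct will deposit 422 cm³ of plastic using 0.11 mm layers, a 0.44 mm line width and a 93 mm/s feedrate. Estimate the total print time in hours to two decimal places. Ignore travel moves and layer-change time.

Extrusion cross-section = 0.11 × 0.44 = 0.0484 mm².
Toolpath length = 422 cm³ / 0.0484 mm² = 422000 / 0.0484 = 8719008.3 mm.
Print-move time = 8719008.3 / 93 = 93752.8 s.
That's 93752.8 s → 26.04 hours.

26.04 hours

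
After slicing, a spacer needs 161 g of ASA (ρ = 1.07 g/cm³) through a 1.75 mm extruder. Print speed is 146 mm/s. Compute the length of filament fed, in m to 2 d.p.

Volume = 161 g / 1.07 g·cm⁻³ = 150.4673 cm³ = 150467.3 mm³.
Filament cross-section = π × (1.75/2)² = 2.4053 mm².
Length = 150467.3 / 2.4053 = 62556.56 mm = 62.56 m.

62.56 m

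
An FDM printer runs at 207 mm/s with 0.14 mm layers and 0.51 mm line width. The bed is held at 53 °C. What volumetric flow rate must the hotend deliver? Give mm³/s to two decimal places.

14.78

Extrusion cross-section: 0.14 × 0.51 → 0.0714 mm².
Volumetric flow = 207 × 0.0714 = 14.78 mm³/s.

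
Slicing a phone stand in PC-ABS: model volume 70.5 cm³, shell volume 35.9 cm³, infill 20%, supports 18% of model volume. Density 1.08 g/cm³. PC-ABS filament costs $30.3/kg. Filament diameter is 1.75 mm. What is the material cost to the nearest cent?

Volume inside the shell: 70.5 − 35.9 → 34.6 cm³.
Infill deposited = 0.20 × 34.6 = 6.92 cm³.
Support: 0.18 × 70.5 → 12.69 cm³.
Deposited volume: 35.9 + 6.92 + 12.69 → 55.51 cm³.
Mass = 55.51 × 1.08, so 59.9508 g.
At $30.3/kg: 59.9508/1000 × 30.3 = $1.82.

$1.82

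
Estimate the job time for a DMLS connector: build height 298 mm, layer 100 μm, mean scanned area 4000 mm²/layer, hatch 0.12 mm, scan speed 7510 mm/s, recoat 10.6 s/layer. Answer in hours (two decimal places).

12.45 hours

Number of layers: 298 / 0.1 → 2980 (rounded up).
Hatch length per layer = 4000 / 0.12 = 33333.3 mm.
Laser time per layer: 33333.3 / 7510 → 4.4385 s.
Time per layer = 4.4385 + 10.6, so 15.0385 s.
Total: 2980 × 15.0385 s = 44814.73 s → 12.45 hours.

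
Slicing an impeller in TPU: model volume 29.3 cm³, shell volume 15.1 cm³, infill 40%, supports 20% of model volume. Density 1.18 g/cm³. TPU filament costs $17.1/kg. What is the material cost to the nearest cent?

$0.54

Infill region = 29.3 − 15.1, so 14.2 cm³.
Deposited infill = 0.40 × 14.2 = 5.68 cm³.
Support: 0.20 × 29.3 → 5.86 cm³.
Deposited volume: 15.1 + 5.68 + 5.86 → 26.64 cm³.
Mass = 26.64 × 1.18 = 31.4352 g.
At $17.1/kg: 31.4352/1000 × 17.1 = $0.54.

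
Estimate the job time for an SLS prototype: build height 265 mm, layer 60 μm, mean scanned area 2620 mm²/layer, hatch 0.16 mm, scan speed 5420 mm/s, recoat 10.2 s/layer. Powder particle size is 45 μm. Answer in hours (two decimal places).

Layer count = ceil(265 / 0.06) = 4417.
Per-layer scan distance = 2620 / 0.16 = 16375 mm.
Scan time per layer = 16375 / 5420, so 3.0212 s.
Time per layer = 3.0212 + 10.2, so 13.2212 s.
4417 layers × 13.2212 s/layer = 58398.0404 s, i.e. 16.22 hours.

16.22 hours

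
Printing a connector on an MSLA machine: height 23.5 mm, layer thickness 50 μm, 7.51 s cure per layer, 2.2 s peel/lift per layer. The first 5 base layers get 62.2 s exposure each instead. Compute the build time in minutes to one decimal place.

80.6 minutes

Number of layers: 23.5 / 0.05 → 470 (rounded up).
Burn-in layers = 5 × (62.2 + 2.2), so 322 s.
Normal layers: 465 × (7.51 + 2.2) → 4515.15 s.
Sum: 322 + 4515.15 = 4837.15 s → 80.6 minutes.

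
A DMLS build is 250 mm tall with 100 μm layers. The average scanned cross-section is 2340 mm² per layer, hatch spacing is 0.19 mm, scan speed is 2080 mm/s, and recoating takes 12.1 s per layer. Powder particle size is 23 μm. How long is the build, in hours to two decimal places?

Number of layers: 250 / 0.1 → 2500 (rounded up).
Per-layer scan distance = 2340 / 0.19, so 12315.8 mm.
Laser time per layer = 12315.8 / 2080 = 5.9211 s.
Time per layer = 5.9211 + 12.1, so 18.0211 s.
Build time = 2500 × 18.0211 = 45052.75 s = 12.51 hours.

12.51 hours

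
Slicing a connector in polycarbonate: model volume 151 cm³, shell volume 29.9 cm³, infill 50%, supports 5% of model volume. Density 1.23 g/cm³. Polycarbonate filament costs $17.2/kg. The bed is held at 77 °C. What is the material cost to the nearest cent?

$2.07

Volume inside the shell: 151 − 29.9 → 121.1 cm³.
Infill deposited = 0.50 × 121.1, so 60.55 cm³.
Support = 0.05 × 151 = 7.55 cm³.
Deposited volume: 29.9 + 60.55 + 7.55 → 98 cm³.
Mass = 98 × 1.23 = 120.54 g.
Cost = 120.54 g / 1000 × $17.2/kg = $2.07.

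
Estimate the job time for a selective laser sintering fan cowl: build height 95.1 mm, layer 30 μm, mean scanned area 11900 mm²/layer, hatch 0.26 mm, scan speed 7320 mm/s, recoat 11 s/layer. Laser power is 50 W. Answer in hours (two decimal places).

15.19 hours

Layer count = ceil(95.1 / 0.03) = 3170.
Scan path per layer: 11900 / 0.26 → 45769.2 mm.
Laser time per layer: 45769.2 / 7320 → 6.2526 s.
Per-layer time = 6.2526 + 11 = 17.2526 s.
Total: 3170 × 17.2526 s = 54690.742 s → 15.19 hours.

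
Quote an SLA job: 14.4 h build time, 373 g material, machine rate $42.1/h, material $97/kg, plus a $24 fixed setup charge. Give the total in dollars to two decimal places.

Machine-time cost: 42.1 × 14.4 → $606.24.
Material cost = 97 × 373/1000 = $36.181.
Adding setup: 606.24 + 36.181 + 24 → 666.421 ≈ $666.42.

$666.42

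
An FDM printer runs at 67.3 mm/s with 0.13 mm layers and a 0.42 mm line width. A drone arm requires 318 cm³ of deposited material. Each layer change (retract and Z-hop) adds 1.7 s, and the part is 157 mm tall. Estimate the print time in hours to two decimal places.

Line area = 0.13 × 0.42, so 0.0546 mm².
Toolpath length = 318 cm³ / 0.0546 mm² = 318000 / 0.0546 = 5824175.8 mm.
Extrusion time = 5824175.8 / 67.3 = 86540.5 s.
Layer count = ceil(157 / 0.13) = 1208.
Z-hop total = 1208 × 1.7, so 2053.6 s.
Altogether 86540.5 + 2053.6 = 88594.1 s, i.e. 24.61 hours.

24.61 hours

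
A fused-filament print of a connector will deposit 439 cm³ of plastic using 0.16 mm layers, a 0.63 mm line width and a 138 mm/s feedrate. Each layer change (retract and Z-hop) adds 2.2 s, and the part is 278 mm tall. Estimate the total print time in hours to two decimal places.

Bead cross-section = 0.16 × 0.63 = 0.1008 mm².
Path length: 439000 mm³ / 0.1008 mm² → 4355158.7 mm.
Extrusion time = 4355158.7 / 138 = 31559.1 s.
Number of layers: 278 / 0.16 → 1738 (rounded up).
Layer-change overhead = 1738 × 2.2 = 3823.6 s.
Total = 31559.1 + 3823.6 = 35382.7 s = 9.83 hours.

9.83 hours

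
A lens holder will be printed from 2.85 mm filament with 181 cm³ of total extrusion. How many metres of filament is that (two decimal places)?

Cross-section of 2.85 mm filament: π·(2.85/2)² = 6.3794 mm².
Length = 181 cm³ / 6.3794 mm² = 181000 / 6.3794 = 28372.57 mm = 28.37 m.

28.37 m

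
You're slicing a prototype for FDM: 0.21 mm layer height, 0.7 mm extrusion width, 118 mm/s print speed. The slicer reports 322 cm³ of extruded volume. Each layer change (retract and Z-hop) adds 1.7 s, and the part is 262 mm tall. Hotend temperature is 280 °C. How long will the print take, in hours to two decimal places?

5.75 hours

Extrusion cross-section: 0.21 × 0.7 → 0.147 mm².
Total extruded path = 322000/0.147 = 2190476.2 mm.
Extrusion time = 2190476.2 / 118 = 18563.4 s.
Number of layers: 262 / 0.21 → 1248 (rounded up).
Layer-change overhead = 1248 × 1.7, so 2121.6 s.
Altogether 18563.4 + 2121.6 = 20685 s, i.e. 5.75 hours.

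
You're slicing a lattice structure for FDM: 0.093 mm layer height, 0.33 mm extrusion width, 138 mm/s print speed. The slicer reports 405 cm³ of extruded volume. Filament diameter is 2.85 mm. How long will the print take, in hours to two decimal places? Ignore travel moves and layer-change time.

Line area: 0.093 × 0.33 → 0.03069 mm².
Path length: 405000 mm³ / 0.03069 mm² → 13196480.9 mm.
Print-move time: 13196480.9 / 138 → 95626.7 s.
That's 95626.7 s → 26.56 hours.

26.56 hours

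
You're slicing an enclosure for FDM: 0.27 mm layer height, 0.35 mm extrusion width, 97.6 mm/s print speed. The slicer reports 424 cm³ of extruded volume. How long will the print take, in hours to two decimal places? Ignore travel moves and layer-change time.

12.77 hours

Bead cross-section = 0.27 × 0.35, so 0.0945 mm².
Total extruded path = 424000/0.0945 = 4486772.5 mm.
Print-move time: 4486772.5 / 97.6 → 45971 s.
45971 s = 12.77 hours.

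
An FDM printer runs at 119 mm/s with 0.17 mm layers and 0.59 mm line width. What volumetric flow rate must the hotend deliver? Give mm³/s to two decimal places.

11.94

Bead cross-section = 0.17 × 0.59, so 0.1003 mm².
Q = v·A = 119 × 0.1003 = 11.94 mm³/s.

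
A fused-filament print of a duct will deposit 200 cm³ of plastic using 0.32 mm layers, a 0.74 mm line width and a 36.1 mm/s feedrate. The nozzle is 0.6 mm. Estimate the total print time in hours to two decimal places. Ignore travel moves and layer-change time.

Extrusion cross-section = 0.32 × 0.74 = 0.2368 mm².
Toolpath length = 200 cm³ / 0.2368 mm² = 200000 / 0.2368 = 844594.6 mm.
Time extruding = 844594.6 / 36.1 = 23396 s.
That's 23396 s → 6.50 hours.

6.50 hours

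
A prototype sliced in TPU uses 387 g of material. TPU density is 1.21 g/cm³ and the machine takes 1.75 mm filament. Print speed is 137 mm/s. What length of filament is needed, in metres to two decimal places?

132.97 m

Extruded volume: 387/1.21 = 319.8347 cm³ (319834.7 mm³).
A = π r² = π × 0.875² = 2.4053 mm².
Length = 319834.7 / 2.4053 = 132970.81 mm = 132.97 m.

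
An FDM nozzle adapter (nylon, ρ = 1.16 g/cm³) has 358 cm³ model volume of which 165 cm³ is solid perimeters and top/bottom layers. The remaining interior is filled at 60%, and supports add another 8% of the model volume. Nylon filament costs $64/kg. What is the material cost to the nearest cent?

$22.97

Interior volume = 358 − 165, so 193 cm³.
Infill volume = 0.60 × 193 = 115.8 cm³.
Support = 0.08 × 358 = 28.64 cm³.
Deposited volume = 165 + 115.8 + 28.64, so 309.44 cm³.
Mass = 309.44 × 1.16, so 358.9504 g.
At $64/kg: 358.9504/1000 × 64 = $22.97.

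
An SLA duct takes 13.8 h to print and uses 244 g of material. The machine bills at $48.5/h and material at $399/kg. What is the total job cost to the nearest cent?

Machine cost = 48.5 × 13.8, so $669.30.
Material charge: 399 × 244/1000 → $97.356.
Job cost: 669.30 + 97.356 = 766.656 ≈ $766.66.

$766.66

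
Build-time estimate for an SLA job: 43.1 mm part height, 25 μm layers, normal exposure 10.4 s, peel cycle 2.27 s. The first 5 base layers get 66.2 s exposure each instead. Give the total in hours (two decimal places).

6.15 hours

Layers = ⌈43.1/0.025⌉ = 1724.
Bottom layers = 5 × (66.2 + 2.27), so 342.35 s.
Normal layers = 1719 × (10.4 + 2.27) = 21779.73 s.
Sum: 342.35 + 21779.73 = 22122.08 s → 6.15 hours.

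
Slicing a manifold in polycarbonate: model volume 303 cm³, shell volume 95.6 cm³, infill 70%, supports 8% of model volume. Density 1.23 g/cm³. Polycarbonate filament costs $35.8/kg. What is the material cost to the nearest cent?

$11.67

Volume inside the shell: 303 − 95.6 → 207.4 cm³.
Infill deposited = 0.70 × 207.4, so 145.18 cm³.
Support: 0.08 × 303 → 24.24 cm³.
Deposited volume = 95.6 + 145.18 + 24.24 = 265.02 cm³.
Mass = 265.02 × 1.23, so 325.9746 g.
At $35.8/kg: 325.9746/1000 × 35.8 = $11.67.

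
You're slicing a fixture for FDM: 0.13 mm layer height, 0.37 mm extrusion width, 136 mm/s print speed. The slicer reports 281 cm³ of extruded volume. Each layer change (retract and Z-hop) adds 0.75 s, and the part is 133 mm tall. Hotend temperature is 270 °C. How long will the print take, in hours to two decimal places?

12.15 hours

Bead cross-section = 0.13 × 0.37 = 0.0481 mm².
Total extruded path = 281000/0.0481 = 5841995.8 mm.
Time extruding = 5841995.8 / 136, so 42955.9 s.
Number of layers: 133 / 0.13 → 1024 (rounded up).
Layer-change overhead = 1024 × 0.75 = 768 s.
Altogether 42955.9 + 768 = 43723.9 s, i.e. 12.15 hours.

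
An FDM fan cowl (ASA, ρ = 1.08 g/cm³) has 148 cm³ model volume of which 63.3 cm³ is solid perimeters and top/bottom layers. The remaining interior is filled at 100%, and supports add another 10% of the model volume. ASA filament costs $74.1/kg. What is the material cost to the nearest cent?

$13.03

Volume inside the shell = 148 − 63.3 = 84.7 cm³.
Infill deposited: 1.00 × 84.7 → 84.7 cm³.
Support: 0.10 × 148 → 14.8 cm³.
Total printed volume = 63.3 + 84.7 + 14.8 = 162.8 cm³.
Mass = 162.8 × 1.08, so 175.824 g.
Cost = 175.824 g / 1000 × $74.1/kg = $13.03.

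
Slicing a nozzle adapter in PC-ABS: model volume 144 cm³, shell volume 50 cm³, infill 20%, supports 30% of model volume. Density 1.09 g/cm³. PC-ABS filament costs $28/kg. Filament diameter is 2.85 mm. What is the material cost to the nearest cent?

$3.42

Volume inside the shell = 144 − 50 = 94 cm³.
Infill volume: 0.20 × 94 → 18.8 cm³.
Support: 0.30 × 144 → 43.2 cm³.
Total extruded: 50 + 18.8 + 43.2 → 112 cm³.
Mass = 112 × 1.09 = 122.08 g.
At $28/kg: 122.08/1000 × 28 = $3.42.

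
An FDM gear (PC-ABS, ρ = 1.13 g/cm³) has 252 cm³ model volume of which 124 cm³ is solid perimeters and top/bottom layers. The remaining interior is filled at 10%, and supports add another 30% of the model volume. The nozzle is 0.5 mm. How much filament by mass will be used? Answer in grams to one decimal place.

240.0 g

Volume inside the shell: 252 − 124 → 128 cm³.
Infill deposited: 0.10 × 128 → 12.8 cm³.
Support = 0.30 × 252, so 75.6 cm³.
Deposited volume: 124 + 12.8 + 75.6 → 212.4 cm³.
Mass: 212.4 × 1.13 → 240.012 g.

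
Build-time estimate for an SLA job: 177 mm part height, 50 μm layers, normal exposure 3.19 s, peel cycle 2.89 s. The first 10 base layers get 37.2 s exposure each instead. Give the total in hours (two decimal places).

Layers = ⌈177/0.05⌉ = 3540.
Bottom layers = 10 × (37.2 + 2.89) = 400.9 s.
Normal layers = 3530 × (3.19 + 2.89) = 21462.4 s.
Total = 400.9 + 21462.4 = 21863.3 s = 6.07 hours.

6.07 hours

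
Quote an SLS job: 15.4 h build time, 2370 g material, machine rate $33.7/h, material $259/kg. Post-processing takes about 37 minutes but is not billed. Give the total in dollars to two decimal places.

Machine-time cost = 33.7 × 15.4, so $518.98.
Material charge = 259 × 2370/1000 = $613.83.
Total = 518.98 + 613.83 = $1132.81.

$1132.81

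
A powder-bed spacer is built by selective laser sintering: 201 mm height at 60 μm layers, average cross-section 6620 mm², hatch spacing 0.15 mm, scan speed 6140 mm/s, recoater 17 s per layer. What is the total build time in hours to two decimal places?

Layer count = ceil(201 / 0.06) = 3350.
Scan path per layer = 6620 / 0.15 = 44133.3 mm.
Scan time per layer: 44133.3 / 6140 → 7.1878 s.
Layer cycle = 7.1878 + 17, so 24.1878 s.
3350 layers × 24.1878 s/layer = 81029.13 s, i.e. 22.51 hours.

22.51 hours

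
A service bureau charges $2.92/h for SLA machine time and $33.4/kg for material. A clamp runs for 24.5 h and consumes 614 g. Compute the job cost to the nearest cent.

Time charge = 2.92 × 24.5 = $71.54.
Feedstock cost: 33.4 × 614/1000 → $20.5076.
Job cost: 71.54 + 20.5076 = 92.0476 ≈ $92.05.

$92.05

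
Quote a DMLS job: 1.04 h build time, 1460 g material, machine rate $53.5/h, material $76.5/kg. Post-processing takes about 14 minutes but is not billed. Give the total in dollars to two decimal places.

$167.33

Machine cost = 53.5 × 1.04, so $55.64.
Material cost = 76.5 × 1460/1000, so $111.69.
Job cost: 55.64 + 111.69 = $167.33.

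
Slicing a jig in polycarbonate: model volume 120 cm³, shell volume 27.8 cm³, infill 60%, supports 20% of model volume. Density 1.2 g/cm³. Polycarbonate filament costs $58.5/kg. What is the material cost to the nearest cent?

$7.52

Interior volume = 120 − 27.8 = 92.2 cm³.
Infill volume = 0.60 × 92.2, so 55.32 cm³.
Support: 0.20 × 120 → 24 cm³.
Deposited volume = 27.8 + 55.32 + 24, so 107.12 cm³.
Mass: 107.12 × 1.2 → 128.544 g.
At $58.5/kg: 128.544/1000 × 58.5 = $7.52.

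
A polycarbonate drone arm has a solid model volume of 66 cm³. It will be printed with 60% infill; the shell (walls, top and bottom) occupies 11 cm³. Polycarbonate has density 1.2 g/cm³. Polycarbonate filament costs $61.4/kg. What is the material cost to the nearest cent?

Volume inside the shell = 66 − 11, so 55 cm³.
Infill deposited = 0.60 × 55 = 33 cm³.
Total extruded = 11 + 33, so 44 cm³.
Mass = 44 × 1.2 = 52.8 g.
Cost = 52.8 g / 1000 × $61.4/kg = $3.24.

$3.24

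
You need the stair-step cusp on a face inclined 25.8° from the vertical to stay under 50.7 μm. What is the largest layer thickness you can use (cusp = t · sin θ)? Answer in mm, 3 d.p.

Layer height = cusp / sin(25.8°) = 0.0507 / 0.4352 = 0.116 mm.

0.116 mm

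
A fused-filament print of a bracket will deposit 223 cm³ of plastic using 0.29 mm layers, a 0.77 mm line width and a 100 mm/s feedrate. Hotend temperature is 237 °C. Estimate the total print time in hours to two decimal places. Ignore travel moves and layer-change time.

Line area: 0.29 × 0.77 → 0.2233 mm².
Path length: 223000 mm³ / 0.2233 mm² → 998656.5 mm.
Extrusion time = 998656.5 / 100 = 9986.6 s.
In the requested units: 9986.6 s = 2.77 hours.

2.77 hours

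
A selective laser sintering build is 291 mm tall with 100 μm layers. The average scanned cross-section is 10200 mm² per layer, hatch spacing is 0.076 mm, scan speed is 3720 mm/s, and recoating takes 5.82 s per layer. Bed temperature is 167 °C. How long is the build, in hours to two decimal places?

Layer count = ceil(291 / 0.1) = 2910.
Per-layer scan distance = 10200 / 0.076, so 134210.5 mm.
Per-layer scan time = 134210.5 / 3720, so 36.0781 s.
Time per layer = 36.0781 + 5.82, so 41.8981 s.
Total: 2910 × 41.8981 s = 121923.471 s → 33.87 hours.

33.87 hours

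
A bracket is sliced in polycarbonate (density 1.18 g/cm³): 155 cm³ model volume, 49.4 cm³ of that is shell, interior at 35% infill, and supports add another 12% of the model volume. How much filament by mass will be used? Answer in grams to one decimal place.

123.9 g

Volume inside the shell = 155 − 49.4, so 105.6 cm³.
Deposited infill = 0.35 × 105.6, so 36.96 cm³.
Support = 0.12 × 155, so 18.6 cm³.
Deposited volume = 49.4 + 36.96 + 18.6, so 104.96 cm³.
Mass: 104.96 × 1.18 → 123.8528 g.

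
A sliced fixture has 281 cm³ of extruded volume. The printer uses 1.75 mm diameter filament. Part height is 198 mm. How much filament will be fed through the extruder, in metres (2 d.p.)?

Filament cross-section = π × (1.75/2)² = 2.4053 mm².
Length = 281 cm³ / 2.4053 mm² = 281000 / 2.4053 = 116825.34 mm = 116.83 m.

116.83 m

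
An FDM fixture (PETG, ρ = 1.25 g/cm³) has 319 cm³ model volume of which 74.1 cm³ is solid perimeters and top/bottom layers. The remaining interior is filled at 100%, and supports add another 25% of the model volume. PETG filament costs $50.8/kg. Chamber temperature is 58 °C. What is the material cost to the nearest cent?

$25.32

Volume inside the shell = 319 − 74.1, so 244.9 cm³.
Infill deposited = 1.00 × 244.9 = 244.9 cm³.
Support = 0.25 × 319 = 79.75 cm³.
Total printed volume = 74.1 + 244.9 + 79.75, so 398.75 cm³.
Mass = 398.75 × 1.25 = 498.4375 g.
Cost = 498.4375 g / 1000 × $50.8/kg = $25.32.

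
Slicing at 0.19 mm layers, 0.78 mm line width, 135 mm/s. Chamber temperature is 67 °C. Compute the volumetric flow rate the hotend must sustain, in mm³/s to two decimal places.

20.01

A = 0.19 × 0.78, so 0.1482 mm².
Q = v·A = 135 × 0.1482 = 20.01 mm³/s.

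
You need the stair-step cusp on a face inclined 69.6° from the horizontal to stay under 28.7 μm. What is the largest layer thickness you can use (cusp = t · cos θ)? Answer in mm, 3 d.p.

0.082 mm

cos(69.6°) = 0.3486; t_max = 0.0287/0.3486 = 0.082 mm.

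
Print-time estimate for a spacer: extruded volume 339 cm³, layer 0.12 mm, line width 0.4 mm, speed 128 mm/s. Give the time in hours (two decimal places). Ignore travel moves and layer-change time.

15.33 hours

Line area: 0.12 × 0.4 → 0.048 mm².
Total extruded path = 339000/0.048 = 7062500 mm.
Extrusion time = 7062500 / 128 = 55175.8 s.
55175.8 s = 15.33 hours.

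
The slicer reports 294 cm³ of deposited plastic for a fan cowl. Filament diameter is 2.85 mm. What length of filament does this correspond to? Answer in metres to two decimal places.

46.09 m

Filament cross-section = π × (2.85/2)² = 6.3794 mm².
Length = 294 cm³ / 6.3794 mm² = 294000 / 6.3794 = 46085.84 mm = 46.09 m.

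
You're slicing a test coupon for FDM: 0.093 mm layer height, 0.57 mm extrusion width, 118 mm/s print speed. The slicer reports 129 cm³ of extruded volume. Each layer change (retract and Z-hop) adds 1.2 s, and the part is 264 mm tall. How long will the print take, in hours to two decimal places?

Extrusion cross-section = 0.093 × 0.57 = 0.05301 mm².
Path length: 129000 mm³ / 0.05301 mm² → 2433503.1 mm.
Time extruding = 2433503.1 / 118, so 20622.9 s.
Layer count = ceil(264 / 0.093) = 2839.
Layer-change overhead: 2839 × 1.2 → 3406.8 s.
Altogether 20622.9 + 3406.8 = 24029.7 s, i.e. 6.67 hours.

6.67 hours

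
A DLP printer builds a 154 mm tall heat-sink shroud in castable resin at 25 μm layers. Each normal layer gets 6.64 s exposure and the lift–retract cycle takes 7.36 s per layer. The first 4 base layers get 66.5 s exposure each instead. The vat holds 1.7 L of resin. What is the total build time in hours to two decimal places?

Number of layers: 154 / 0.025 → 6160 (rounded up).
Base layers = 4 × (66.5 + 7.36), so 295.44 s.
Normal layers = 6156 × (6.64 + 7.36), so 86184 s.
Total = 295.44 + 86184 = 86479.44 s = 24.02 hours.

24.02 hours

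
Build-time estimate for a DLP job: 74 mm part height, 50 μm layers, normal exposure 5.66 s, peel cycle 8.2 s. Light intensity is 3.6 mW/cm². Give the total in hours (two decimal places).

5.70 hours

Number of layers: 74 / 0.05 → 1480 (rounded up).
Cycle time: 5.66 + 8.2 → 13.86 s.
Build time: 1480 × 13.86 s = 20512.8 s, i.e. 5.70 hours.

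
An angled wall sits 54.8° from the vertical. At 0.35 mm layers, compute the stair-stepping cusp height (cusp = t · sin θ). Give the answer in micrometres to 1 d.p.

h_c = t·sin θ = 0.35 × 0.8171 = 0.285985 mm (286.0 μm).

286.0 μm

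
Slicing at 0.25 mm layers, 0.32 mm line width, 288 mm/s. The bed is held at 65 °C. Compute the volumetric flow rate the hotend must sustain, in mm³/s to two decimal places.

Extrusion cross-section = 0.25 × 0.32 = 0.08 mm².
Q = v·A = 288 × 0.08 = 23.04 mm³/s.

23.04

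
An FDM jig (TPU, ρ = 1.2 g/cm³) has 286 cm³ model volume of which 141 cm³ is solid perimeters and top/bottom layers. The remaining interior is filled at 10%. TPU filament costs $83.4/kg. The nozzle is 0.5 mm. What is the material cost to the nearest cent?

Interior volume = 286 − 141, so 145 cm³.
Infill volume: 0.10 × 145 → 14.5 cm³.
Total extruded: 141 + 14.5 → 155.5 cm³.
Mass = 155.5 × 1.2, so 186.6 g.
At $83.4/kg: 186.6/1000 × 83.4 = $15.56.

$15.56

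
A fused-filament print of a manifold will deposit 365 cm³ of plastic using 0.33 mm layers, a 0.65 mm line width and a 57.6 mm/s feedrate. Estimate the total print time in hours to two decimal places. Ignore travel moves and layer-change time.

Line area = 0.33 × 0.65 = 0.2145 mm².
Toolpath length = 365 cm³ / 0.2145 mm² = 365000 / 0.2145 = 1701631.7 mm.
Print-move time = 1701631.7 / 57.6, so 29542.2 s.
Converting: 29542.2 s = 8.21 hours.

8.21 hours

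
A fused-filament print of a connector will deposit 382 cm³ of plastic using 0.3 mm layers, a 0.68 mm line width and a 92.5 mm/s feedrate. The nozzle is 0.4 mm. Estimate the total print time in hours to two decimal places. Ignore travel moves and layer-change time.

Bead cross-section = 0.3 × 0.68, so 0.204 mm².
Path length: 382000 mm³ / 0.204 mm² → 1872549 mm.
Extrusion time = 1872549 / 92.5 = 20243.8 s.
Converting: 20243.8 s = 5.62 hours.

5.62 hours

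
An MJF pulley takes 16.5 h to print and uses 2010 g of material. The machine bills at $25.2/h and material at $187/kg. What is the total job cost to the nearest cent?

Machine-time cost = 25.2 × 16.5 = $415.80.
Material charge: 187 × 2010/1000 → $375.87.
Job cost: 415.80 + 375.87 = $791.67.

$791.67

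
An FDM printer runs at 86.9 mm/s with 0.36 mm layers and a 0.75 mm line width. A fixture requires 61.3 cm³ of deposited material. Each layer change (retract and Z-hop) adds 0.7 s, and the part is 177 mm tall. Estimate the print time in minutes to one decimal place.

Bead cross-section: 0.36 × 0.75 → 0.27 mm².
Total extruded path = 61300/0.27 = 227037 mm.
Extrusion time = 227037 / 86.9 = 2612.6 s.
Number of layers: 177 / 0.36 → 492 (rounded up).
Non-print overhead = 492 × 0.7, so 344.4 s.
Altogether 2612.6 + 344.4 = 2957 s, i.e. 49.3 minutes.

49.3 minutes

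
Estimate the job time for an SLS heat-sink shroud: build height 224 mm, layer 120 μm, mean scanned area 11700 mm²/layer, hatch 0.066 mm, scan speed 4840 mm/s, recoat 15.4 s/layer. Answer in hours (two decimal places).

Layers = ⌈224/0.12⌉ = 1867.
Per-layer scan distance = 11700 / 0.066 = 177272.7 mm.
Laser time per layer = 177272.7 / 4840, so 36.6266 s.
Per-layer time = 36.6266 + 15.4, so 52.0266 s.
1867 layers × 52.0266 s/layer = 97133.6622 s, i.e. 26.98 hours.

26.98 hours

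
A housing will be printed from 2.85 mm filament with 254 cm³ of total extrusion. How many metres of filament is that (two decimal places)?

Filament cross-section = π × (2.85/2)² = 6.3794 mm².
L = 254000 mm³ / 6.3794 mm² = 39815.66 mm, i.e. 39.82 m.

39.82 m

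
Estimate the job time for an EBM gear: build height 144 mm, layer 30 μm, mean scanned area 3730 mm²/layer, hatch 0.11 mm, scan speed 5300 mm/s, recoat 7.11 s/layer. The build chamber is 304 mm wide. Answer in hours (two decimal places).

18.01 hours

Layer count = ceil(144 / 0.03) = 4800.
Per-layer scan distance = 3730 / 0.11, so 33909.1 mm.
Scan time per layer = 33909.1 / 5300 = 6.3979 s.
Layer cycle = 6.3979 + 7.11, so 13.5079 s.
Build time = 4800 × 13.5079 = 64837.92 s = 18.01 hours.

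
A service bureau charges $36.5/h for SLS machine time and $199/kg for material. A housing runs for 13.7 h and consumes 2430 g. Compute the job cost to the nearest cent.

Machine cost = 36.5 × 13.7 = $500.05.
Material cost = 199 × 2430/1000 = $483.57.
Total = 500.05 + 483.57 = $983.62.

$983.62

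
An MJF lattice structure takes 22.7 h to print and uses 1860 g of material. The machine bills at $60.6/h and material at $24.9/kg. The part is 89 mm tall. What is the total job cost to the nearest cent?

Machine cost = 60.6 × 22.7 = $1375.62.
Feedstock cost: 24.9 × 1860/1000 → $46.314.
Total = 1375.62 + 46.314 = 1421.934 ≈ $1421.93.

$1421.93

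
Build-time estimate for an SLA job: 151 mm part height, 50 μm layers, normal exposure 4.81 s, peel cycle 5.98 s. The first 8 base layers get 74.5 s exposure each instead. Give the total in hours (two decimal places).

Layers = ⌈151/0.05⌉ = 3020.
Base layers = 8 × (74.5 + 5.98), so 643.84 s.
Regular layers = 3012 × (4.81 + 5.98), so 32499.48 s.
Sum: 643.84 + 32499.48 = 33143.32 s → 9.21 hours.

9.21 hours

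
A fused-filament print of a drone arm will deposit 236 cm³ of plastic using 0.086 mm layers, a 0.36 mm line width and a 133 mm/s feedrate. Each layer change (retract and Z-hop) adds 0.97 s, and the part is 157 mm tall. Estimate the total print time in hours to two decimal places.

Extrusion cross-section: 0.086 × 0.36 → 0.03096 mm².
Total extruded path = 236000/0.03096 = 7622739 mm.
Extrusion time = 7622739 / 133 = 57313.8 s.
Layer count = ceil(157 / 0.086) = 1826.
Z-hop total = 1826 × 0.97, so 1771.22 s.
Total = 57313.8 + 1771.22 = 59085.02 s = 16.41 hours.

16.41 hours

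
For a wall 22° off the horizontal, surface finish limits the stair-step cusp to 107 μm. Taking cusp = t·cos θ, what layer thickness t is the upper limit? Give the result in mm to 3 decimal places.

t = h_c / cos θ = 0.107 / 0.9272 = 0.115 mm.

0.115 mm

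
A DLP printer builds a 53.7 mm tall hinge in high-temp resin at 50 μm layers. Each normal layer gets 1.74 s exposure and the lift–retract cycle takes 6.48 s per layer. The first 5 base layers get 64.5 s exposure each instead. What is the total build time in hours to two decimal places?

Layers = ⌈53.7/0.05⌉ = 1074.
Bottom layers: 5 × (64.5 + 6.48) → 354.9 s.
Remaining layers = 1069 × (1.74 + 6.48), so 8787.18 s.
Sum: 354.9 + 8787.18 = 9142.08 s → 2.54 hours.

2.54 hours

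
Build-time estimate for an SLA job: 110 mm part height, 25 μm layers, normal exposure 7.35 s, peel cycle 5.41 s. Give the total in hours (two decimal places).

Layers = ⌈110/0.025⌉ = 4400.
Cycle time = 7.35 + 5.41, so 12.76 s.
Build time: 4400 × 12.76 s = 56144 s, i.e. 15.60 hours.

15.60 hours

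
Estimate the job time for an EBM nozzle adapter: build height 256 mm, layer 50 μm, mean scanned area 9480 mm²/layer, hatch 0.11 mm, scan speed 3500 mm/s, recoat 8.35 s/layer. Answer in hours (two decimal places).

46.90 hours

Layer count = ceil(256 / 0.05) = 5120.
Hatch length per layer = 9480 / 0.11, so 86181.8 mm.
Scan time per layer = 86181.8 / 3500 = 24.6234 s.
Layer cycle = 24.6234 + 8.35 = 32.9734 s.
Total: 5120 × 32.9734 s = 168823.808 s → 46.90 hours.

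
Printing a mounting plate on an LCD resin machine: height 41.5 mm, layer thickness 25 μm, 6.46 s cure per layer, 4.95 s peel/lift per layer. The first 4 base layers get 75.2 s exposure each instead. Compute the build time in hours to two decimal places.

Number of layers: 41.5 / 0.025 → 1660 (rounded up).
Bottom layers: 4 × (75.2 + 4.95) → 320.6 s.
Remaining layers: 1656 × (6.46 + 4.95) → 18894.96 s.
Sum: 320.6 + 18894.96 = 19215.56 s → 5.34 hours.

5.34 hours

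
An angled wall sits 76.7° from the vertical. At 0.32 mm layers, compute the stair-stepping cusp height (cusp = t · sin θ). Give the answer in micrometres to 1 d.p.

311.4 μm

Cusp = layer height × sin(76.7°) = 0.32 × 0.9732 = 0.311424 mm = 311.4 μm.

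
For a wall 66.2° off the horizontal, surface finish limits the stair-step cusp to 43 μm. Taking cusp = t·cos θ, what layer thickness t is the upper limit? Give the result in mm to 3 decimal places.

0.107 mm

Layer height = cusp / cos(66.2°) = 0.043 / 0.4035 = 0.107 mm.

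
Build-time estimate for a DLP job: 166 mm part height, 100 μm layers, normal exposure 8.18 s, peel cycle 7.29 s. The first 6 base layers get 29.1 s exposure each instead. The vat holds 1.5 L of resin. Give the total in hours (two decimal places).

7.17 hours

Number of layers: 166 / 0.1 → 1660 (rounded up).
Bottom layers = 6 × (29.1 + 7.29) = 218.34 s.
Remaining layers: 1654 × (8.18 + 7.29) → 25587.38 s.
Total = 218.34 + 25587.38 = 25805.72 s = 7.17 hours.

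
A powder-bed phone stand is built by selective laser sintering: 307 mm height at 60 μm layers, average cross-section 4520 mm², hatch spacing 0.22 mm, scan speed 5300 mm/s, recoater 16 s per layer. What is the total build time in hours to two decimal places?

Number of layers: 307 / 0.06 → 5117 (rounded up).
Per-layer scan distance = 4520 / 0.22, so 20545.5 mm.
Per-layer scan time = 20545.5 / 5300 = 3.8765 s.
Per-layer time = 3.8765 + 16, so 19.8765 s.
Build time = 5117 × 19.8765 = 101708.0505 s = 28.25 hours.

28.25 hours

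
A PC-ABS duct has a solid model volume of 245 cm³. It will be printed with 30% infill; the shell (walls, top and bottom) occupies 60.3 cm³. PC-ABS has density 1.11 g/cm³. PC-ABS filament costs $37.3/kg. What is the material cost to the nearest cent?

Volume inside the shell = 245 − 60.3 = 184.7 cm³.
Infill volume = 0.30 × 184.7, so 55.41 cm³.
Total extruded: 60.3 + 55.41 → 115.71 cm³.
Mass = 115.71 × 1.11 = 128.4381 g.
Cost = 128.4381 g / 1000 × $37.3/kg = $4.79.

$4.79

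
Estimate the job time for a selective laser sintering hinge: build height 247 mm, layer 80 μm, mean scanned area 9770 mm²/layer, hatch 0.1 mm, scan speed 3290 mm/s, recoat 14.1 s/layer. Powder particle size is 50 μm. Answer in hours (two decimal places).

Number of layers: 247 / 0.08 → 3088 (rounded up).
Hatch length per layer: 9770 / 0.1 → 97700 mm.
Per-layer scan time = 97700 / 3290 = 29.696 s.
Layer cycle = 29.696 + 14.1, so 43.796 s.
Build time = 3088 × 43.796 = 135242.048 s = 37.57 hours.

37.57 hours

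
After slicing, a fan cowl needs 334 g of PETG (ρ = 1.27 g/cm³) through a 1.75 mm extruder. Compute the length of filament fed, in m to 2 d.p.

Extruded volume: 334/1.27 = 262.9921 cm³ (262992.1 mm³).
A = π r² = π × 0.875² = 2.4053 mm².
L = V/A = 262992.1/2.4053 = 109338.59 mm → 109.34 m.

109.34 m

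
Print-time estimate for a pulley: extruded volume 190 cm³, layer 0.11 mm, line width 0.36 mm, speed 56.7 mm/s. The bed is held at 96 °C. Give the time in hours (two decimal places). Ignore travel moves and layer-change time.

23.51 hours

Bead cross-section = 0.11 × 0.36, so 0.0396 mm².
Total extruded path = 190000/0.0396 = 4797979.8 mm.
Time extruding: 4797979.8 / 56.7 → 84620.5 s.
Converting: 84620.5 s = 23.51 hours.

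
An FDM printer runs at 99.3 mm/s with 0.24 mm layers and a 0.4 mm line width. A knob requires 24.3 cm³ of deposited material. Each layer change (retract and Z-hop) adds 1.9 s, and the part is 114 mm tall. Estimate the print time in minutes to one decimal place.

Bead cross-section = 0.24 × 0.4 = 0.096 mm².
Path length: 24300 mm³ / 0.096 mm² → 253125 mm.
Extrusion time = 253125 / 99.3 = 2549.1 s.
Layers = ⌈114/0.24⌉ = 475.
Z-hop total = 475 × 1.9 = 902.5 s.
Altogether 2549.1 + 902.5 = 3451.6 s, i.e. 57.5 minutes.

57.5 minutes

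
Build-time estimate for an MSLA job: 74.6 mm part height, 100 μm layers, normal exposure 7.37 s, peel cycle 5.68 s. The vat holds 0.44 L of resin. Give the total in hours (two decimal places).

2.70 hours

Layer count = ceil(74.6 / 0.1) = 746.
Per-layer time: 7.37 + 5.68 → 13.05 s.
Build time: 746 × 13.05 s = 9735.3 s, i.e. 2.70 hours.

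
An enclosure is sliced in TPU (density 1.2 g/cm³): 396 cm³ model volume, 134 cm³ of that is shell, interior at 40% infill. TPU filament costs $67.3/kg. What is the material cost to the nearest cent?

$19.29

Interior volume: 396 − 134 → 262 cm³.
Deposited infill = 0.40 × 262, so 104.8 cm³.
Deposited volume = 134 + 104.8 = 238.8 cm³.
Mass: 238.8 × 1.2 → 286.56 g.
At $67.3/kg: 286.56/1000 × 67.3 = $19.29.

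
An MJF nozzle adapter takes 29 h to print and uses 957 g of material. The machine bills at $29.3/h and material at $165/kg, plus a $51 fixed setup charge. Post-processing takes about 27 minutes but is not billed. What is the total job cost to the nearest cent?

$1058.61

Machine-time cost = 29.3 × 29, so $849.70.
Material cost: 165 × 957/1000 → $157.905.
Adding setup: 849.70 + 157.905 + 51 → 1058.605 ≈ $1058.61.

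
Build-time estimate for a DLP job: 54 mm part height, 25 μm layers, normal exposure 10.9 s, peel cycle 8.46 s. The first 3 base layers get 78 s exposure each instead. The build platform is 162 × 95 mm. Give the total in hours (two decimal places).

11.67 hours

Number of layers: 54 / 0.025 → 2160 (rounded up).
Bottom layers: 3 × (78 + 8.46) → 259.38 s.
Remaining layers = 2157 × (10.9 + 8.46), so 41759.52 s.
Total = 259.38 + 41759.52 = 42018.9 s = 11.67 hours.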